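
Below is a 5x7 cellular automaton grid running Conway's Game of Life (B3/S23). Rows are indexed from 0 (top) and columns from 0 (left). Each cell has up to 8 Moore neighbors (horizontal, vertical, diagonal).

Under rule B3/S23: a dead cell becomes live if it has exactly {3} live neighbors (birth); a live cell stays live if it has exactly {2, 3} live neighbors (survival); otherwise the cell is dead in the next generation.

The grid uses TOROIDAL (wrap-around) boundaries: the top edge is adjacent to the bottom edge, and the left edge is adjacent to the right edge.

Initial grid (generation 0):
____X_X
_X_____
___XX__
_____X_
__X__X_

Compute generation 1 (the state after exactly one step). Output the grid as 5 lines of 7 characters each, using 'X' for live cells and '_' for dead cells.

Simulating step by step:
Generation 0 (given above): 8 live cells
Generation 1: 10 live cells
(generation 1 grid is the final answer)

Answer: _____X_
___XXX_
____X__
___X_X_
____XXX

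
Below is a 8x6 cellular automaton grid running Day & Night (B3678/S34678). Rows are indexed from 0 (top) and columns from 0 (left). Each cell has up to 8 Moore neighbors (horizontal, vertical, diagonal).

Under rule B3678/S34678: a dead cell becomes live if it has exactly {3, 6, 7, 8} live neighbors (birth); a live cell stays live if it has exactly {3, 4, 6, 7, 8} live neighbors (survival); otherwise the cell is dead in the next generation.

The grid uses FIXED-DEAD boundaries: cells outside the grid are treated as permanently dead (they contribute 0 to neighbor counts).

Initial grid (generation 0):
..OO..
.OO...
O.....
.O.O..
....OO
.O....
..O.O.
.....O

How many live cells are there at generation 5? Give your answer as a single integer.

Answer: 0

Derivation:
Simulating step by step:
Generation 0 (given above): 13 live cells
Generation 1: 10 live cells
.OO...
.OOO..
......
....O.
..O...
...OOO
......
......
Generation 2: 9 live cells
.OOO..
.OO...
..OO..
......
.....O
......
....O.
......
Generation 3: 6 live cells
.OO...
.OO...
.OO...
......
......
......
......
......
Generation 4: 6 live cells
.OO...
O..O..
.OO...
......
......
......
......
......
Generation 5: 0 live cells
......
......
......
......
......
......
......
......
Population at generation 5: 0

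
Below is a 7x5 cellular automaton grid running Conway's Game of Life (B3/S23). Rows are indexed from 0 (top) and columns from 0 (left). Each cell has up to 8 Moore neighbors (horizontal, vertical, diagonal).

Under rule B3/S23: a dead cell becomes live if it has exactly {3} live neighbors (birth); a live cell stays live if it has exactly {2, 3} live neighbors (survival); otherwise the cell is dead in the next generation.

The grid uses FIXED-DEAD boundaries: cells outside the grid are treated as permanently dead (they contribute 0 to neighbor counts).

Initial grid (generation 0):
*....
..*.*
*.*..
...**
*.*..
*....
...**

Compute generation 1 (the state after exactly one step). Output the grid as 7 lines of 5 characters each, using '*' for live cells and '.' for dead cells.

Answer: .....
...*.
.**.*
..**.
.*.*.
.*.*.
.....

Derivation:
Simulating step by step:
Generation 0 (given above): 12 live cells
Generation 1: 10 live cells
(generation 1 grid is the final answer)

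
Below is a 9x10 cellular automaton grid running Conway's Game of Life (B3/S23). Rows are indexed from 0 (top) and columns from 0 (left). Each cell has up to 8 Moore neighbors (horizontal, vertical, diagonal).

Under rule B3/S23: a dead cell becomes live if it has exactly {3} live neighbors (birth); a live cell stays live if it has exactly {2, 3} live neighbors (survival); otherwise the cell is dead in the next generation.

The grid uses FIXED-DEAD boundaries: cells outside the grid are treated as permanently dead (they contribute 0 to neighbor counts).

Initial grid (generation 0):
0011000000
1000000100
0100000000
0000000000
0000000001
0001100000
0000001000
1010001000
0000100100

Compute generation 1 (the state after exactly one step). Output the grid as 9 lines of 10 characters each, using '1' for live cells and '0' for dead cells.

Simulating step by step:
Generation 0 (given above): 14 live cells
Generation 1: 7 live cells
(generation 1 grid is the final answer)

Answer: 0000000000
0110000000
0000000000
0000000000
0000000000
0000000000
0001010000
0000011100
0000000000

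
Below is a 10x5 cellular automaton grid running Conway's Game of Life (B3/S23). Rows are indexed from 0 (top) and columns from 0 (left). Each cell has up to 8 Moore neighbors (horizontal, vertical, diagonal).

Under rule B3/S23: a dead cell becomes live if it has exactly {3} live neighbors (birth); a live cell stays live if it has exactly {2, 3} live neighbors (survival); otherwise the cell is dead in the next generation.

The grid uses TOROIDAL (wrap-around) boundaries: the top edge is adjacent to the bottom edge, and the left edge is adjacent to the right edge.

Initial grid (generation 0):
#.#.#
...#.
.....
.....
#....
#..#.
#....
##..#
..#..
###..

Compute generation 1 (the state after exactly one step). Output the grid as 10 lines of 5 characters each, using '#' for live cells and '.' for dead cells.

Answer: #.#.#
...##
.....
.....
....#
##...
.....
##..#
..###
#.#.#

Derivation:
Simulating step by step:
Generation 0 (given above): 15 live cells
Generation 1: 17 live cells
(generation 1 grid is the final answer)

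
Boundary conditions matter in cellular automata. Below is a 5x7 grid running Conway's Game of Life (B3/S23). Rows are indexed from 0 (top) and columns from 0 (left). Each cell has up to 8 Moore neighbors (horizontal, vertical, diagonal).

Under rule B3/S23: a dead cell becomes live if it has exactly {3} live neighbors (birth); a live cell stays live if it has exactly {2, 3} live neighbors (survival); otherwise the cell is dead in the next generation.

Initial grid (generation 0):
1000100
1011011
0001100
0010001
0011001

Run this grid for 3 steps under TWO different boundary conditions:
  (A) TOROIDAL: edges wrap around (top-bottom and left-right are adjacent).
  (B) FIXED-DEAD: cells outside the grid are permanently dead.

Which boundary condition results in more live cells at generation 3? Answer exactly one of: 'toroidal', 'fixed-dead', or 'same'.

Under TOROIDAL boundary, generation 3:
0110110
0000010
0000110
0000000
0000000
Population = 7

Under FIXED-DEAD boundary, generation 3:
1110110
1101001
0001101
0100000
0110110
Population = 17

Comparison: toroidal=7, fixed-dead=17 -> fixed-dead

Answer: fixed-dead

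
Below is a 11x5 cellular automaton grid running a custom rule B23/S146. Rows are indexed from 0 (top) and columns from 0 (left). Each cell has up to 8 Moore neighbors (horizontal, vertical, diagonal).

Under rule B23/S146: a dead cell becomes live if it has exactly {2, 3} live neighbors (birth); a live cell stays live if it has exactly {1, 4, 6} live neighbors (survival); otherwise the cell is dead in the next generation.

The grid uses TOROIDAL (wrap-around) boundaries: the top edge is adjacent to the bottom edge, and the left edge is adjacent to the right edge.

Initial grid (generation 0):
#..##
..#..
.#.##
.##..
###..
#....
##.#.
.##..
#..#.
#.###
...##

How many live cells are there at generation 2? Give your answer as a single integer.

Simulating step by step:
Generation 0 (given above): 26 live cells
Generation 1: 23 live cells
.####
.#...
#...#
....#
...##
#..#.
.#.##
.###.
...#.
.#..#
.#.#.
Generation 2: 19 live cells
.....
.....
.#.#.
....#
#.#.#
.#.#.
...##
#..#.
##..#
##.#.
...#.
Population at generation 2: 19

Answer: 19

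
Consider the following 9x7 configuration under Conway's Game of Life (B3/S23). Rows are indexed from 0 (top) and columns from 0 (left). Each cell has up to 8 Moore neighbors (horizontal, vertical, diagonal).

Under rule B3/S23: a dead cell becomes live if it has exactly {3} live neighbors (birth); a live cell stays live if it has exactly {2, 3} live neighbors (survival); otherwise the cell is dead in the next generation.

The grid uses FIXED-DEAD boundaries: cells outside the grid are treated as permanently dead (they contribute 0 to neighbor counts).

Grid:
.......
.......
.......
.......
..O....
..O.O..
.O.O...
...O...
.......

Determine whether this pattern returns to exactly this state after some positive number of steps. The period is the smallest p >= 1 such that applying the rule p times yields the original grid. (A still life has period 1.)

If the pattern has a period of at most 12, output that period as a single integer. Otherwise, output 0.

Simulating and comparing each generation to the original:
Gen 0 (original, given above): 6 live cells
Gen 1: 6 live cells, differs from original
Gen 2: 6 live cells, MATCHES original -> period = 2

Answer: 2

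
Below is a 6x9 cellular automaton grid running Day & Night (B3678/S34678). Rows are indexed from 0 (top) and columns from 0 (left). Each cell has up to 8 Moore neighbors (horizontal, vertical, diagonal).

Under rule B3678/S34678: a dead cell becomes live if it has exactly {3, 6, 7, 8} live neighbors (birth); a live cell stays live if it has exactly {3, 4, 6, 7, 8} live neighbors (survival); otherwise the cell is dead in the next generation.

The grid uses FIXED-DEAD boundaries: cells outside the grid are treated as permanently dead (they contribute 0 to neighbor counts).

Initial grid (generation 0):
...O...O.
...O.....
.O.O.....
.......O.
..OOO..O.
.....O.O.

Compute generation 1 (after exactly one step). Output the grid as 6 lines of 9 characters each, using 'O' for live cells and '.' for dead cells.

Simulating step by step:
Generation 0 (given above): 12 live cells
Generation 1: 7 live cells
(generation 1 grid is the final answer)

Answer: .........
....O....
..O......
....O....
........O
...OO.O..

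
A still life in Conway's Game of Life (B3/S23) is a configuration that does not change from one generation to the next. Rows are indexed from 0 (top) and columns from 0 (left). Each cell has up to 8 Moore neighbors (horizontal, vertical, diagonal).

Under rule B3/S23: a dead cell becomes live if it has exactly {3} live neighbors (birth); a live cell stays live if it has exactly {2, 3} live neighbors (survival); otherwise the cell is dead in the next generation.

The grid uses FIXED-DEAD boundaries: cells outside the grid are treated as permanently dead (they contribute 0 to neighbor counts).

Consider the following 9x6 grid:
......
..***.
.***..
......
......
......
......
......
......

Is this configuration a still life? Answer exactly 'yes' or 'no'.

Answer: no

Derivation:
Compute generation 1 and compare to generation 0 (given above):
Generation 1:
...*..
.*..*.
.*..*.
..*...
......
......
......
......
......
Cell (0,3) differs: gen0=0 vs gen1=1 -> NOT a still life.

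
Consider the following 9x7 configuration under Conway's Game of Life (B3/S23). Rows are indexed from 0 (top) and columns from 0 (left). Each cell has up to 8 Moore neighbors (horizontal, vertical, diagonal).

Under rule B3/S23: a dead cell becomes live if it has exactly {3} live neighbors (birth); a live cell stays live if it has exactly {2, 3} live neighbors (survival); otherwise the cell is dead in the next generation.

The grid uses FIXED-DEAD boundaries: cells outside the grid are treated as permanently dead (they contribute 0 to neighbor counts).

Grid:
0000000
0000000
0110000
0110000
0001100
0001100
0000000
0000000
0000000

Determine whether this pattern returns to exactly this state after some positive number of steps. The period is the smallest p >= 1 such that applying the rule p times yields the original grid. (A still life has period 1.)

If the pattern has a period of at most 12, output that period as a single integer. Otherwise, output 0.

Answer: 2

Derivation:
Simulating and comparing each generation to the original:
Gen 0 (original, given above): 8 live cells
Gen 1: 6 live cells, differs from original
Gen 2: 8 live cells, MATCHES original -> period = 2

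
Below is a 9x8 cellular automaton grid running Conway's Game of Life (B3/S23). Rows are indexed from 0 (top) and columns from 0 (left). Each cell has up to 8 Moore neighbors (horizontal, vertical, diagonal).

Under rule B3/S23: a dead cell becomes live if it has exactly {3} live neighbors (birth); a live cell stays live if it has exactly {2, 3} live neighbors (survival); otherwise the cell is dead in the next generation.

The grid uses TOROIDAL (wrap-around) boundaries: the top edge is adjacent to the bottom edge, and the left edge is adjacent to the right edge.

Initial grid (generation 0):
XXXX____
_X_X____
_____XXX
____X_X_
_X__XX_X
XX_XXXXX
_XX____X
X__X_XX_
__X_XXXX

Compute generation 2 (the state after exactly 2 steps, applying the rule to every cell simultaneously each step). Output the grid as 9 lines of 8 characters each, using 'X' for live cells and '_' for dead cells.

Answer: X___XX__
___X____
________
XX_XX_XX
_XXX____
__X_____
________
________
X_____X_

Derivation:
Simulating step by step:
Generation 0 (given above): 34 live cells
Generation 1: 20 live cells
X____XXX
_X_XX_XX
____XXXX
X___X___
_XX_____
___X____
________
X__X____
________
Generation 2: 16 live cells
(generation 2 grid is the final answer)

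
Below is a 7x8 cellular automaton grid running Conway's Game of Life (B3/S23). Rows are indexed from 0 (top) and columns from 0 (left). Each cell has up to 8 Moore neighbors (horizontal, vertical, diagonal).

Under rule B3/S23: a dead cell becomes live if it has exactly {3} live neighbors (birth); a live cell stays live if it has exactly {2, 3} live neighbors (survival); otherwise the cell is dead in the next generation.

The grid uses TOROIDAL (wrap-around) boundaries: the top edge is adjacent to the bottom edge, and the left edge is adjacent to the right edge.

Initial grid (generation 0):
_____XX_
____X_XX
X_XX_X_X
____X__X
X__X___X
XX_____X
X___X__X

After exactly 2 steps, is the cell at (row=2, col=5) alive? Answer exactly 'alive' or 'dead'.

Simulating step by step:
Generation 0 (given above): 21 live cells
Generation 1: 17 live cells
X___X___
X__XX___
X__X_X__
_XX_X___
_X____X_
_X____X_
_X___X__
Generation 2: 29 live cells
XX_XXX__
XX_X_X_X
X____X__
XXXXXX__
XX___X__
XXX__XX_
XX___X__

Cell (2,5) at generation 2: 1 -> alive

Answer: alive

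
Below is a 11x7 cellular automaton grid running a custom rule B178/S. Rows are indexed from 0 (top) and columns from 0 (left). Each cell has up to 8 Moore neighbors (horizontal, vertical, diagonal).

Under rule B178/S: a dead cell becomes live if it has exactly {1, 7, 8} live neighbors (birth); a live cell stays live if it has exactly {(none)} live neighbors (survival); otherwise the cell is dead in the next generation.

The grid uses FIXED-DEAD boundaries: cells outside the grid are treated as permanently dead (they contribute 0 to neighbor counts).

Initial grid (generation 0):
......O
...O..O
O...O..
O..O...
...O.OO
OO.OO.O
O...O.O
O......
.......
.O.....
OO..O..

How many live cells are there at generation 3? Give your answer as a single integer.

Answer: 21

Derivation:
Simulating step by step:
Generation 0 (given above): 23 live cells
Generation 1: 16 live cells
..OOO..
OOO....
......O
.......
.......
.......
.......
...OO.O
..O....
...OOO.
...O.O.
Generation 2: 11 live cells
.....O.
......O
...O.O.
.....OO
.......
.......
..O...O
.O.....
.O.....
.O.....
.......
Generation 3: 21 live cells
....O..
..OO...
..O....
..OO...
....O..
.OOO.OO
O..O.O.
...O.OO
.......
.......
OOO....
Population at generation 3: 21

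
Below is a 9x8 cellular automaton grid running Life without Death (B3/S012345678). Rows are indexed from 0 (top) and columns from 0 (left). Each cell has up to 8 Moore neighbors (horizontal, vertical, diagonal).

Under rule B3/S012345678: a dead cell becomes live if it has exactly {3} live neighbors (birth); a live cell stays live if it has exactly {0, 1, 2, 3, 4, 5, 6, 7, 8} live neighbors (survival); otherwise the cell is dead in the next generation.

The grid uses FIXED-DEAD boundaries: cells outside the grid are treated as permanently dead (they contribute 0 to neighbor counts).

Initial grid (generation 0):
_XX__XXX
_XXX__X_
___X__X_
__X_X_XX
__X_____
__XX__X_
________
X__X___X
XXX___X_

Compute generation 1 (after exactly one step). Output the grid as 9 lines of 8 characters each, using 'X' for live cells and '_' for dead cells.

Simulating step by step:
Generation 0 (given above): 26 live cells
Generation 1: 38 live cells
(generation 1 grid is the final answer)

Answer: _XXX_XXX
_XXXX_X_
_X_XX_X_
__X_XXXX
_XX__XXX
__XX__X_
__XX____
X_XX___X
XXX___X_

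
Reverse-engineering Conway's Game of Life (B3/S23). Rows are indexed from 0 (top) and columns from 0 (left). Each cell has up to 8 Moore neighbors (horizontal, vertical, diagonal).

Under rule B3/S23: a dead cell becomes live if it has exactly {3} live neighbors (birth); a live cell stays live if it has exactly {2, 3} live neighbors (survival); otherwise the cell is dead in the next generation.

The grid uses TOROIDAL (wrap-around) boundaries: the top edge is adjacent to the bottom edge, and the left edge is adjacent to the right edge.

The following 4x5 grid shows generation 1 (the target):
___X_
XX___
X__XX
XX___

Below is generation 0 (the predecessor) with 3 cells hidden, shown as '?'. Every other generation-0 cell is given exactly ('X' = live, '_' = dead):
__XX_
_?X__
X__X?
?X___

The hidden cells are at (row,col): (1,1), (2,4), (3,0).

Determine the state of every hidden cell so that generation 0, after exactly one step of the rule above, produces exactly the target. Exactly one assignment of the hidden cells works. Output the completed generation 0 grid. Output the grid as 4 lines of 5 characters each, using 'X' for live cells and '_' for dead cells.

Answer: __XX_
_XX__
X__XX
_X___

Derivation:
Hidden generation-0 cells (in order): (1,1), (2,4), (3,0).
A hidden cell only influences target cells in its own 3x3 neighborhood. Try each of the 2^3 = 8 assignments, step the completed generation 0 forward once under B3/S23, and compare with the target:
  (1,1)=_ (2,4)=_ (3,0)=_ -> step gives (0,1)='X' but target has '_' -> reject
  (1,1)=_ (2,4)=_ (3,0)=X -> step gives (0,2)='X' but target has '_' -> reject
  (1,1)=_ (2,4)=X (3,0)=_ -> step gives (0,1)='X' but target has '_' -> reject
  (1,1)=_ (2,4)=X (3,0)=X -> step gives (0,2)='X' but target has '_' -> reject
  (1,1)=X (2,4)=_ (3,0)=_ -> step gives (1,0)='_' but target has 'X' -> reject
  (1,1)=X (2,4)=_ (3,0)=X -> step gives (0,0)='X' but target has '_' -> reject
  (1,1)=X (2,4)=X (3,0)=_ -> step reproduces the target at every cell -> ACCEPT
  (1,1)=X (2,4)=X (3,0)=X -> step gives (0,0)='X' but target has '_' -> reject
Unique solution: (1,1)=live, (2,4)=live, (3,0)=dead.
Check: live-neighbor counts of every cell in the completed generation 0:
24421
33454
34422
32444
Applying B3/S23 to generation 0 with these counts gives:
___X_
XX___
X__XX
XX___
which matches the target exactly.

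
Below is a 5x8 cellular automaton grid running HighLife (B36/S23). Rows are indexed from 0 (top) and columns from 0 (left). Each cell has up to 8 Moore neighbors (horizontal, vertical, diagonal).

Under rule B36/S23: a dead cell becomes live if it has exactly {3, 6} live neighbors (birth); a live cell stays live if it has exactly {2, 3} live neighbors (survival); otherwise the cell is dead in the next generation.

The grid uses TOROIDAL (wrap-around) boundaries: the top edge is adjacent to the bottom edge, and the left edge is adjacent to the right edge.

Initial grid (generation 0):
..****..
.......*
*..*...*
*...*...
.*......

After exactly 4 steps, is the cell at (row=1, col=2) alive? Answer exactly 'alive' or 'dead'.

Simulating step by step:
Generation 0 (given above): 11 live cells
Generation 1: 15 live cells
..***...
*.*...**
*......*
**.....*
.**..*..
Generation 2: 12 live cells
*...****
*.*...*.
........
..*...**
....*...
Generation 3: 13 live cells
**.**.*.
**....*.
.*....*.
........
*..**...
Generation 4: 13 live cells
...**...
......*.
**.....*
........
******.*

Cell (1,2) at generation 4: 0 -> dead

Answer: dead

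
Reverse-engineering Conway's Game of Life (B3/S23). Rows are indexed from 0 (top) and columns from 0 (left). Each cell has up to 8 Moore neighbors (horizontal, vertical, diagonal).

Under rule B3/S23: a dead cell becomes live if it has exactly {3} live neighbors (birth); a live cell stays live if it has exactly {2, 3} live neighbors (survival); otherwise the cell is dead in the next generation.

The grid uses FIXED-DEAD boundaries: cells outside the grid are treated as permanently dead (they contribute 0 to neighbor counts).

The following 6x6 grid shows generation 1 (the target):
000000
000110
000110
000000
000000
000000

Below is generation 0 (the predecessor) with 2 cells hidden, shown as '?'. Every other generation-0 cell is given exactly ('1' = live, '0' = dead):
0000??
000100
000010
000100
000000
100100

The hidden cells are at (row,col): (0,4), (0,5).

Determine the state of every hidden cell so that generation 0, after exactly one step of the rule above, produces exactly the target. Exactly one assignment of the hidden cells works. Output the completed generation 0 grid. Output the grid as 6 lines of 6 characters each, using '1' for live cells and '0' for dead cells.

Answer: 000010
000100
000010
000100
000000
100100

Derivation:
Hidden generation-0 cells (in order): (0,4), (0,5).
A hidden cell only influences target cells in its own 3x3 neighborhood. Try each of the 2^2 = 4 assignments, step the completed generation 0 forward once under B3/S23, and compare with the target:
  (0,4)=0 (0,5)=0 -> step gives (1,3)='0' but target has '1' -> reject
  (0,4)=0 (0,5)=1 -> step gives (1,3)='0' but target has '1' -> reject
  (0,4)=1 (0,5)=0 -> step reproduces the target at every cell -> ACCEPT
  (0,4)=1 (0,5)=1 -> step gives (0,4)='1' but target has '0' -> reject
Unique solution: (0,4)=live, (0,5)=dead.
Check: live-neighbor counts of every cell in the completed generation 0:
001211
001232
002321
001121
112220
011010
Applying B3/S23 to generation 0 with these counts gives:
000000
000110
000110
000000
000000
000000
which matches the target exactly.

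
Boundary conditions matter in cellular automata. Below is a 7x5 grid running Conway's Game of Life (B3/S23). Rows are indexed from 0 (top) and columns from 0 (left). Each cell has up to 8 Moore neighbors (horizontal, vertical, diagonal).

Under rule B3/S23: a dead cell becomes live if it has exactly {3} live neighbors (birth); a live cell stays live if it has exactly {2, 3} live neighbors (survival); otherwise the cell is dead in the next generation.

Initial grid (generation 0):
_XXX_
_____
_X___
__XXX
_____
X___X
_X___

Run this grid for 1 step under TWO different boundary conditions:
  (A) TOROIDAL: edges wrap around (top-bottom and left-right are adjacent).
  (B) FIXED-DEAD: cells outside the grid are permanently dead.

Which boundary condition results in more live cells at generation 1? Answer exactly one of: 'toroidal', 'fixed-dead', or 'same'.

Answer: toroidal

Derivation:
Under TOROIDAL boundary, generation 1:
_XX__
_X___
__XX_
__XX_
X____
X____
_X_XX
Population = 12

Under FIXED-DEAD boundary, generation 1:
__X__
_X___
__XX_
__XX_
____X
_____
_____
Population = 7

Comparison: toroidal=12, fixed-dead=7 -> toroidal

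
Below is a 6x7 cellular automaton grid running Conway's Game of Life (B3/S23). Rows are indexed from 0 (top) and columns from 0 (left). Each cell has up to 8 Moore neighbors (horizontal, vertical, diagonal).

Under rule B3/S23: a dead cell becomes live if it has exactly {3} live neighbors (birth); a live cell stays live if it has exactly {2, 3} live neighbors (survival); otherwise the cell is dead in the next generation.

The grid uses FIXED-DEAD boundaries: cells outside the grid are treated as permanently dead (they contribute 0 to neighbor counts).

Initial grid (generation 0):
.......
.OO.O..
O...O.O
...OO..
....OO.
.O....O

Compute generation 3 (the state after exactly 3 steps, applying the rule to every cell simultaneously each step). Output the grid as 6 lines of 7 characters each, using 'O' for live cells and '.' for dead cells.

Simulating step by step:
Generation 0 (given above): 12 live cells
Generation 1: 11 live cells
.......
.O.O.O.
.OO.O..
...O...
...OOO.
.....O.
Generation 2: 9 live cells
.......
.O.OO..
.O..O..
.....O.
...O.O.
.....O.
Generation 3: 11 live cells
(generation 3 grid is the final answer)

Answer: .......
..OOO..
..OOOO.
.....O.
.....OO
....O..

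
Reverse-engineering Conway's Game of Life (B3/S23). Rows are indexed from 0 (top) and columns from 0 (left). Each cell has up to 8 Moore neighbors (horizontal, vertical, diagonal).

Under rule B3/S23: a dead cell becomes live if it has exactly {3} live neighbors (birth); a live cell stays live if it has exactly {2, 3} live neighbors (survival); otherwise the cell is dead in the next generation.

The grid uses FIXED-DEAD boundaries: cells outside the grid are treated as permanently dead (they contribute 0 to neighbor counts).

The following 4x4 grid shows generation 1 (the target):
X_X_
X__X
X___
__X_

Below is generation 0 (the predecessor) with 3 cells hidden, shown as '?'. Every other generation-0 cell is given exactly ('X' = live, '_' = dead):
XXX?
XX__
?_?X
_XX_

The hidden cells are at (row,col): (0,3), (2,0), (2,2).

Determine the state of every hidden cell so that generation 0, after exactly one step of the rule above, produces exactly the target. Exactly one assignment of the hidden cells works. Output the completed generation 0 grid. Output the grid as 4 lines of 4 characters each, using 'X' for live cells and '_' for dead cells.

Hidden generation-0 cells (in order): (0,3), (2,0), (2,2).
A hidden cell only influences target cells in its own 3x3 neighborhood. Try each of the 2^3 = 8 assignments, step the completed generation 0 forward once under B3/S23, and compare with the target:
  (0,3)=_ (2,0)=_ (2,2)=_ -> step gives (1,3)='_' but target has 'X' -> reject
  (0,3)=_ (2,0)=_ (2,2)=X -> step gives (2,3)='X' but target has '_' -> reject
  (0,3)=_ (2,0)=X (2,2)=_ -> step gives (1,0)='_' but target has 'X' -> reject
  (0,3)=_ (2,0)=X (2,2)=X -> step gives (1,0)='_' but target has 'X' -> reject
  (0,3)=X (2,0)=_ (2,2)=_ -> step reproduces the target at every cell -> ACCEPT
  (0,3)=X (2,0)=_ (2,2)=X -> step gives (1,3)='_' but target has 'X' -> reject
  (0,3)=X (2,0)=X (2,2)=_ -> step gives (1,0)='_' but target has 'X' -> reject
  (0,3)=X (2,0)=X (2,2)=X -> step gives (1,0)='_' but target has 'X' -> reject
Unique solution: (0,3)=live, (2,0)=dead, (2,2)=dead.
Check: live-neighbor counts of every cell in the completed generation 0:
3431
3453
3441
1122
Applying B3/S23 to generation 0 with these counts gives:
X_X_
X__X
X___
__X_
which matches the target exactly.

Answer: XXXX
XX__
___X
_XX_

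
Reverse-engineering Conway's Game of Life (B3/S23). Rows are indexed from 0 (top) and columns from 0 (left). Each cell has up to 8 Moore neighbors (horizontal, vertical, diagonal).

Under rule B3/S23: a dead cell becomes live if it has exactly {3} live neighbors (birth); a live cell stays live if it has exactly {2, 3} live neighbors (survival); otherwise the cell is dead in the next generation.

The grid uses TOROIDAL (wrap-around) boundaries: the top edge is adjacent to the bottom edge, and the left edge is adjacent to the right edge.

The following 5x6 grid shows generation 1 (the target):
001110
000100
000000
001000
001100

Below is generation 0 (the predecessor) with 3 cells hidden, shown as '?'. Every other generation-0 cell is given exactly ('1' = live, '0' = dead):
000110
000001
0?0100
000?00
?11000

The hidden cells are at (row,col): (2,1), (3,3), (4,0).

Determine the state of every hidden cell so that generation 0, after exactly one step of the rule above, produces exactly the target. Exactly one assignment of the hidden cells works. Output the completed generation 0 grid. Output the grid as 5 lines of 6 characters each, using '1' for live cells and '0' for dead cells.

Answer: 000110
000001
000100
000000
011000

Derivation:
Hidden generation-0 cells (in order): (2,1), (3,3), (4,0).
A hidden cell only influences target cells in its own 3x3 neighborhood. Try each of the 2^3 = 8 assignments, step the completed generation 0 forward once under B3/S23, and compare with the target:
  (2,1)=0 (3,3)=0 (4,0)=0 -> step reproduces the target at every cell -> ACCEPT
  (2,1)=0 (3,3)=0 (4,0)=1 -> step gives (0,0)='1' but target has '0' -> reject
  (2,1)=0 (3,3)=1 (4,0)=0 -> step gives (2,4)='1' but target has '0' -> reject
  (2,1)=0 (3,3)=1 (4,0)=1 -> step gives (0,0)='1' but target has '0' -> reject
  (2,1)=1 (3,3)=0 (4,0)=0 -> step gives (1,2)='1' but target has '0' -> reject
  (2,1)=1 (3,3)=0 (4,0)=1 -> step gives (0,0)='1' but target has '0' -> reject
  (2,1)=1 (3,3)=1 (4,0)=0 -> step gives (1,2)='1' but target has '0' -> reject
  (2,1)=1 (3,3)=1 (4,0)=1 -> step gives (0,0)='1' but target has '0' -> reject
Unique solution: (2,1)=dead, (3,3)=dead, (4,0)=dead.
Check: live-neighbor counts of every cell in the completed generation 0:
223222
102341
101021
123210
112321
Applying B3/S23 to generation 0 with these counts gives:
001110
000100
000000
001000
001100
which matches the target exactly.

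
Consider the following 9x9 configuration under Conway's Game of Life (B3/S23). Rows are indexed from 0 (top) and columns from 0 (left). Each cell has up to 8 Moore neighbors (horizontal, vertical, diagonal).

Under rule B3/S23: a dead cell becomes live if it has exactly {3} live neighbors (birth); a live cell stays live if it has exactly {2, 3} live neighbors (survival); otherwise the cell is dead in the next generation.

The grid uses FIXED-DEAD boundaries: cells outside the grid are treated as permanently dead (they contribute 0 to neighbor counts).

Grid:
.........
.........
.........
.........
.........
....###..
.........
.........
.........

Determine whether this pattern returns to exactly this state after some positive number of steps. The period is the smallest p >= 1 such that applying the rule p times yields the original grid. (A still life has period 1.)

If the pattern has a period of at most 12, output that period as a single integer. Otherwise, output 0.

Answer: 2

Derivation:
Simulating and comparing each generation to the original:
Gen 0 (original, given above): 3 live cells
Gen 1: 3 live cells, differs from original
Gen 2: 3 live cells, MATCHES original -> period = 2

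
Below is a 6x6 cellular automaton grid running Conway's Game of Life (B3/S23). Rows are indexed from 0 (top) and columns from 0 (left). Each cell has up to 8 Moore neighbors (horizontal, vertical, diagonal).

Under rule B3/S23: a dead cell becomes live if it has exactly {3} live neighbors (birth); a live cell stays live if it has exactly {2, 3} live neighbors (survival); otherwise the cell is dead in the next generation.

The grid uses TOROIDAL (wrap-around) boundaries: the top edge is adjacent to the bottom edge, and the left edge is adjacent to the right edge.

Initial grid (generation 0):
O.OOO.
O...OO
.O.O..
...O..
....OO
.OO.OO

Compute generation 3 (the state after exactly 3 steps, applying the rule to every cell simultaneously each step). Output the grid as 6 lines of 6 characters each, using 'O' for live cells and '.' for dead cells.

Answer: O...OO
O.....
O.O...
OO.OO.
.O....
..OO..

Derivation:
Simulating step by step:
Generation 0 (given above): 16 live cells
Generation 1: 13 live cells
..O...
O.....
O.OO.O
..OO..
O.O..O
.OO...
Generation 2: 14 live cells
..O...
O.OO.O
O.OOOO
......
O.....
O.OO..
Generation 3: 13 live cells
(generation 3 grid is the final answer)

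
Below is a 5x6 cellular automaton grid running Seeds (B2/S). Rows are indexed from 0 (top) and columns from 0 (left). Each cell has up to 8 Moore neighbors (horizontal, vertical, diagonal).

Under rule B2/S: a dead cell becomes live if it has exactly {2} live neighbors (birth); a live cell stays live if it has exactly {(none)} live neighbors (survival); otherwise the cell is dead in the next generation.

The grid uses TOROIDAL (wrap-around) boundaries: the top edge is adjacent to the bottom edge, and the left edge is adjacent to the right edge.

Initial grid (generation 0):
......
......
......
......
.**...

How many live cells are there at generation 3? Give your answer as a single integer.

Simulating step by step:
Generation 0 (given above): 2 live cells
Generation 1: 4 live cells
.**...
......
......
.**...
......
Generation 2: 6 live cells
......
.**...
.**...
......
*..*..
Generation 3: 8 live cells
*..*..
*..*..
*..*..
*..*..
......
Population at generation 3: 8

Answer: 8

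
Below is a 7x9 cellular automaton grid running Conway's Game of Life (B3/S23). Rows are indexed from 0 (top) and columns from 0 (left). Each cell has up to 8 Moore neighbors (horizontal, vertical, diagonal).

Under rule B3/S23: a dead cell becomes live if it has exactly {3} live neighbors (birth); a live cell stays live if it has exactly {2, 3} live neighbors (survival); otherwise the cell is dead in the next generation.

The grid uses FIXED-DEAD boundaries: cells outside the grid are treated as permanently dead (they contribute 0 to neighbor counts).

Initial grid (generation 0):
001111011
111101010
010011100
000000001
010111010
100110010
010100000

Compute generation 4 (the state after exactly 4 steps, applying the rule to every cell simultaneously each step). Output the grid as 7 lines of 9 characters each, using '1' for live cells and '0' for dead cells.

Answer: 010001010
101011110
100000000
001110000
001010000
010110000
011110000

Derivation:
Simulating step by step:
Generation 0 (given above): 28 live cells
Generation 1: 29 live cells
000001011
100000011
110111110
001100010
001101111
110001100
001110000
Generation 2: 19 live cells
000000111
110000000
110111000
000000000
000101001
010000000
011111000
Generation 3: 21 live cells
000000010
111011110
111010000
001101000
000000000
010001000
011110000
Generation 4: 22 live cells
(generation 4 grid is the final answer)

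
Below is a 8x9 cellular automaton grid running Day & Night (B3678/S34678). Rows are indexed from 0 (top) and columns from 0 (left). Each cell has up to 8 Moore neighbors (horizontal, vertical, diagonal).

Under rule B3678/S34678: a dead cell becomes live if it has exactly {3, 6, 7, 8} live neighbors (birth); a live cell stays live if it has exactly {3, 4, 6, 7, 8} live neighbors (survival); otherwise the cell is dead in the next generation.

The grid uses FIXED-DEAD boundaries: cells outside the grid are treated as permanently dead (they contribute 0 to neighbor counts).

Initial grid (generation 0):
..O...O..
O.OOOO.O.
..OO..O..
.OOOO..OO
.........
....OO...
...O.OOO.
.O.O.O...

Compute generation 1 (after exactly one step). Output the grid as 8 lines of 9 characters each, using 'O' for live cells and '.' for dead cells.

Simulating step by step:
Generation 0 (given above): 26 live cells
Generation 1: 22 live cells
(generation 1 grid is the final answer)

Answer: .O..OO...
..O.OO...
..OOO.O.O
..OO.....
..O..O...
....OO...
..O.OOO..
..O......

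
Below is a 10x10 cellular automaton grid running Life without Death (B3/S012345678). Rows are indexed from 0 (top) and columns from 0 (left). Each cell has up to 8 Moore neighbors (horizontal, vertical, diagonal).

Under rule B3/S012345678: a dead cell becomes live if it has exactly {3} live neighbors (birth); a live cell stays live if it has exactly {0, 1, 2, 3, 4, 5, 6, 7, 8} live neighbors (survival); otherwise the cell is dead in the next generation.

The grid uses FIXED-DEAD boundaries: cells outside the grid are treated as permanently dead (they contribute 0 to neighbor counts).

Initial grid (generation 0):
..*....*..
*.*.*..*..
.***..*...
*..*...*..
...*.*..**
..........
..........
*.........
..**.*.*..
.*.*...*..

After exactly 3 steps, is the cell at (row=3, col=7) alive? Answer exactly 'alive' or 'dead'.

Answer: alive

Derivation:
Simulating step by step:
Generation 0 (given above): 25 live cells
Generation 1: 40 live cells
.***...*..
*.*.*.**..
*****.**..
**.*..***.
...***..**
..........
..........
*.........
.*******..
.*.**.**..
Generation 2: 53 live cells
.***..**..
*.*.*.***.
*****.**..
**.*..****
..*****.**
....*.....
..........
*******...
********..
.*.**.**..
Generation 3: 61 live cells
.***.****.
*.*.*.***.
*****.**.*
**.*..****
.******.**
....*.....
.**.......
********..
********..
**.**.**..

Cell (3,7) at generation 3: 1 -> alive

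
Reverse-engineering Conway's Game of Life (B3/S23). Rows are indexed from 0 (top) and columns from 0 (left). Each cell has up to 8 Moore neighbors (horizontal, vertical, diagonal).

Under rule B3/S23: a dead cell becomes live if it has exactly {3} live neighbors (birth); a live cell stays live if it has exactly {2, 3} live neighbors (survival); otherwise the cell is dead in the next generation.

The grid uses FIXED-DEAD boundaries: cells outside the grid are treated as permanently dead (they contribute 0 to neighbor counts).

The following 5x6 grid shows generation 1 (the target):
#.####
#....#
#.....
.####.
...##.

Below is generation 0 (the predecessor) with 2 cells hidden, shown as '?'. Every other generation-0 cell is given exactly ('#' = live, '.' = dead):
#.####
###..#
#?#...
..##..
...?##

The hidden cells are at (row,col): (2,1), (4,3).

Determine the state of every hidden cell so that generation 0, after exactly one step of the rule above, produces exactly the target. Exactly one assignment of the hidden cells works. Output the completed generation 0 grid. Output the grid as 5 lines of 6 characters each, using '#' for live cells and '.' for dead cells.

Hidden generation-0 cells (in order): (2,1), (4,3).
A hidden cell only influences target cells in its own 3x3 neighborhood. Try each of the 2^2 = 4 assignments, step the completed generation 0 forward once under B3/S23, and compare with the target:
  (2,1)=. (4,3)=. -> step reproduces the target at every cell -> ACCEPT
  (2,1)=. (4,3)=# -> step gives (3,3)='.' but target has '#' -> reject
  (2,1)=# (4,3)=. -> step gives (1,0)='.' but target has '#' -> reject
  (2,1)=# (4,3)=# -> step gives (1,0)='.' but target has '#' -> reject
Unique solution: (2,1)=dead, (4,3)=dead.
Check: live-neighbor counts of every cell in the completed generation 0:
253332
364542
264421
132332
012321
Applying B3/S23 to generation 0 with these counts gives:
#.####
#....#
#.....
.####.
...##.
which matches the target exactly.

Answer: #.####
###..#
#.#...
..##..
....##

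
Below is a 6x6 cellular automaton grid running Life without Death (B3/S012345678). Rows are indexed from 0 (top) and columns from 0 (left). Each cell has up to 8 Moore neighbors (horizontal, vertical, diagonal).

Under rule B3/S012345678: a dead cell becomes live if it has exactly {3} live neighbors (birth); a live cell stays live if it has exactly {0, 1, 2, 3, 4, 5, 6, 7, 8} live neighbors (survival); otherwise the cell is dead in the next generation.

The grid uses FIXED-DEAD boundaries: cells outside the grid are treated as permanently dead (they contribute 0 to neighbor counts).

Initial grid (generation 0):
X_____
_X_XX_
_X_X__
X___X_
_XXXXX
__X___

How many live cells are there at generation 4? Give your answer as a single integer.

Answer: 26

Derivation:
Simulating step by step:
Generation 0 (given above): 14 live cells
Generation 1: 19 live cells
X_____
XX_XX_
XX_X__
X___XX
_XXXXX
_XX_X_
Generation 2: 23 live cells
XX____
XX_XX_
XX_X_X
X___XX
XXXXXX
_XX_XX
Generation 3: 25 live cells
XXX___
XX_XX_
XX_X_X
X___XX
XXXXXX
XXX_XX
Generation 4: 26 live cells
XXXX__
XX_XX_
XX_X_X
X___XX
XXXXXX
XXX_XX
Population at generation 4: 26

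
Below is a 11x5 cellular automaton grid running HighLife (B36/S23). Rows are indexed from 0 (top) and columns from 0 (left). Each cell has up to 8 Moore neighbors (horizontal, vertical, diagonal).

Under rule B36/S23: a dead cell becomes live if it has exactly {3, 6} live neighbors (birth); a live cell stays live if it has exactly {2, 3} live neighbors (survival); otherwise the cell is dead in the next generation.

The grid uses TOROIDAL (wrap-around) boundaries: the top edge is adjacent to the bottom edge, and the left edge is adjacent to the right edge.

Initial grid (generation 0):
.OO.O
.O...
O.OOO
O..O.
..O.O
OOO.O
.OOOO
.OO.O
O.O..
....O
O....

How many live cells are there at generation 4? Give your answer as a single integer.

Answer: 19

Derivation:
Simulating step by step:
Generation 0 (given above): 27 live cells
Generation 1: 20 live cells
.OO..
.....
O.OO.
O...O
..O..
.....
.....
...OO
O.O.O
OO..O
OO.OO
Generation 2: 16 live cells
.OOOO
...O.
OO.O.
O.O.O
.....
.....
.....
O..OO
..O..
.....
...O.
Generation 3: 16 live cells
....O
..O..
OO.O.
O.OOO
.....
.....
....O
...OO
...OO
.....
...OO
Generation 4: 19 live cells
....O
OOOOO
O....
O.OO.
...OO
.....
...OO
O....
...OO
.....
...OO
Population at generation 4: 19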